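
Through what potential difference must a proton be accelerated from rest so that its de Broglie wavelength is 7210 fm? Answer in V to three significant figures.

p = h/λ = 6.626 × 10⁻³⁴ / 7.210 × 10⁻¹² = 9.190 × 10⁻²³ kg·m/s.
KE = p²/(2m) = 2.524 × 10⁻¹⁸ J.
V = KE/e = 2.524 × 10⁻¹⁸ / (1.602 × 10⁻¹⁹) = 15.8 V.

V = 15.8 V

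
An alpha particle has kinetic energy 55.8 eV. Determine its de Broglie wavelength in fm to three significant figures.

λ = 1920 fm

KE = 55.8 eV = 8.939 × 10⁻¹⁸ J.
p = √(2mKE) = √(2 × 6.645 × 10⁻²⁷ × 8.939 × 10⁻¹⁸) = 3.447 × 10⁻²² kg·m/s.
λ = h/p = 6.626 × 10⁻³⁴ / 3.447 × 10⁻²² = 1.92 × 10⁻¹² m = 1920 fm.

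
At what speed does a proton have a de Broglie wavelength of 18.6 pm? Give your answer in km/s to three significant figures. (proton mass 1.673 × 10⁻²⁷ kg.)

v = 21.3 km/s

p = h/λ = 6.626 × 10⁻³⁴ / 1.860 × 10⁻¹¹ = 3.562 × 10⁻²³ kg·m/s.
v = p/m = 3.562 × 10⁻²³ / 1.673 × 10⁻²⁷ = 2.13 × 10⁴ m/s = 21.3 km/s.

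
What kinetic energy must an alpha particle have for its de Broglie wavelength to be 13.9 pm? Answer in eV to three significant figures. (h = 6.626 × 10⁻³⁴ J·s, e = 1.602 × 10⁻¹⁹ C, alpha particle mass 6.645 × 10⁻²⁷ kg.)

KE = 1.07 eV

p = h/λ = 6.626 × 10⁻³⁴ / 1.390 × 10⁻¹¹ = 4.767 × 10⁻²³ kg·m/s.
KE = p²/(2m) = (4.767 × 10⁻²³)² / (2 × 6.645 × 10⁻²⁷) = 1.710 × 10⁻¹⁹ J = 1.07 eV.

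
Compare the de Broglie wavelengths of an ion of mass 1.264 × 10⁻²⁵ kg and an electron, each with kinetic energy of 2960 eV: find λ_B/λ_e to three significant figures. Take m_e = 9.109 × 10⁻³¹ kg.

At fixed KE, p = √(2mKE) so λ = h/p ∝ 1/√m.
λ_B/λ_e = √(m_e/m_B) = √(9.109 × 10⁻³¹/1.264 × 10⁻²⁵) = √(7.206 × 10⁻⁶) = 2.68 × 10⁻³.

λ_B/λ_e = 2.68 × 10⁻³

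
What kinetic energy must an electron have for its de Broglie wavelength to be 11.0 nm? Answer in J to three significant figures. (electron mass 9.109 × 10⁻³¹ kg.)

KE = 1.99 × 10⁻²¹ J

p = h/λ = 6.626 × 10⁻³⁴ / 1.100 × 10⁻⁸ = 6.024 × 10⁻²⁶ kg·m/s.
KE = p²/(2m) = (6.024 × 10⁻²⁶)² / (2 × 9.109 × 10⁻³¹) = 1.992 × 10⁻²¹ J = 1.99 × 10⁻²¹ J.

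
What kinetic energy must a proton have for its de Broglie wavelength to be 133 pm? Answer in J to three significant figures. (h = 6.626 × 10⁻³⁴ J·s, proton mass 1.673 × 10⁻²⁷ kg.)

KE = 7.42 × 10⁻²¹ J

p = h/λ = 6.626 × 10⁻³⁴ / 1.330 × 10⁻¹⁰ = 4.982 × 10⁻²⁴ kg·m/s.
KE = p²/(2m) = (4.982 × 10⁻²⁴)² / (2 × 1.673 × 10⁻²⁷) = 7.418 × 10⁻²¹ J = 7.42 × 10⁻²¹ J.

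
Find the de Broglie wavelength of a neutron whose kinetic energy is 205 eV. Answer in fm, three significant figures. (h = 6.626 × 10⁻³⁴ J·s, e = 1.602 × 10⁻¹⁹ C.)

KE = 205 eV = 3.284 × 10⁻¹⁷ J.
p = √(2mKE) = √(2 × 1.675 × 10⁻²⁷ × 3.284 × 10⁻¹⁷) = 3.317 × 10⁻²² kg·m/s.
λ = h/p = 6.626 × 10⁻³⁴ / 3.317 × 10⁻²² = 2.00 × 10⁻¹² m = 2000 fm.

λ = 2000 fm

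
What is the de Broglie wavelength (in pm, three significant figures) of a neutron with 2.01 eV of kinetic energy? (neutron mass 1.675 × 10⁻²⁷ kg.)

KE = 2.01 eV = 3.220 × 10⁻¹⁹ J.
p = √(2mKE) = √(2 × 1.675 × 10⁻²⁷ × 3.220 × 10⁻¹⁹) = 3.284 × 10⁻²³ kg·m/s.
λ = h/p = 6.626 × 10⁻³⁴ / 3.284 × 10⁻²³ = 2.02 × 10⁻¹¹ m = 20.2 pm.

λ = 20.2 pm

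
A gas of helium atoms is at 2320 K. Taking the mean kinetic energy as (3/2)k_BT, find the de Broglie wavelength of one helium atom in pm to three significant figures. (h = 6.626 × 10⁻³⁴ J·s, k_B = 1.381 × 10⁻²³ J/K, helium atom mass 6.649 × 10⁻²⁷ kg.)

KE = (3/2)k_BT = 1.5 × 1.381 × 10⁻²³ × 2320 = 4.806 × 10⁻²⁰ J.
p = √(2mKE) = √(2 × 6.649 × 10⁻²⁷ × 4.806 × 10⁻²⁰) = 2.528 × 10⁻²³ kg·m/s.
λ = h/p = 2.62 × 10⁻¹¹ m = 26.2 pm.

λ = 26.2 pm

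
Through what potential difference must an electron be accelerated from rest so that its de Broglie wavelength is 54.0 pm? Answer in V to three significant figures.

V = 516 V

p = h/λ = 6.626 × 10⁻³⁴ / 5.400 × 10⁻¹¹ = 1.227 × 10⁻²³ kg·m/s.
KE = p²/(2m) = 8.264 × 10⁻¹⁷ J.
V = KE/e = 8.264 × 10⁻¹⁷ / (1.602 × 10⁻¹⁹) = 516 V.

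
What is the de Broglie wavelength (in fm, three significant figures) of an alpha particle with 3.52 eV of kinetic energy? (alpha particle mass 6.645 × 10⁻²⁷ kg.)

KE = 3.52 eV = 5.639 × 10⁻¹⁹ J.
p = √(2mKE) = √(2 × 6.645 × 10⁻²⁷ × 5.639 × 10⁻¹⁹) = 8.657 × 10⁻²³ kg·m/s.
λ = h/p = 6.626 × 10⁻³⁴ / 8.657 × 10⁻²³ = 7.65 × 10⁻¹² m = 7650 fm.

λ = 7650 fm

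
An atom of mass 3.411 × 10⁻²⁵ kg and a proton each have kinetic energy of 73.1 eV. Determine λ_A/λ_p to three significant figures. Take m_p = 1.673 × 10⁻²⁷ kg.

At fixed KE, p = √(2mKE) so λ = h/p ∝ 1/√m.
λ_A/λ_p = √(m_p/m_A) = √(1.673 × 10⁻²⁷/3.411 × 10⁻²⁵) = √(4.905 × 10⁻³) = 0.0700.

λ_A/λ_p = 0.0700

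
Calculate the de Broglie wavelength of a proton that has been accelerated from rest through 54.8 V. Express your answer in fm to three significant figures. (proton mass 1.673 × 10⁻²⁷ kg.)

KE = eV = 1.602 × 10⁻¹⁹ × 54.80 = 8.779 × 10⁻¹⁸ J.
p = √(2mKE) = √(2 × 1.673 × 10⁻²⁷ × 8.779 × 10⁻¹⁸) = 1.714 × 10⁻²² kg·m/s.
λ = h/p = 6.626 × 10⁻³⁴ / 1.714 × 10⁻²² = 3.87 × 10⁻¹² m = 3870 fm.

λ = 3870 fm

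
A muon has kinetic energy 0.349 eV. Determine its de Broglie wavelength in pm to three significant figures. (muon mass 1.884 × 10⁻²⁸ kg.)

λ = 144 pm

KE = 0.349 eV = 5.591 × 10⁻²⁰ J.
p = √(2mKE) = √(2 × 1.884 × 10⁻²⁸ × 5.591 × 10⁻²⁰) = 4.590 × 10⁻²⁴ kg·m/s.
λ = h/p = 6.626 × 10⁻³⁴ / 4.590 × 10⁻²⁴ = 1.44 × 10⁻¹⁰ m = 144 pm.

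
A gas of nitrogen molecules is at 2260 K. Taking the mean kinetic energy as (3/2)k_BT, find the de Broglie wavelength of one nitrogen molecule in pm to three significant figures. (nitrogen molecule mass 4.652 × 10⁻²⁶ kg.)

KE = (3/2)k_BT = 1.5 × 1.381 × 10⁻²³ × 2260 = 4.682 × 10⁻²⁰ J.
p = √(2mKE) = √(2 × 4.652 × 10⁻²⁶ × 4.682 × 10⁻²⁰) = 6.600 × 10⁻²³ kg·m/s.
λ = h/p = 1.00 × 10⁻¹¹ m = 10.0 pm.

λ = 10.0 pm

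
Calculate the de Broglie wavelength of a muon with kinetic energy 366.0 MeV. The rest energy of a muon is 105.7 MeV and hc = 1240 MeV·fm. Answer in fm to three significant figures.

Total energy E = KE + m₀c² = 366.0 + 105.7 = 471.7 MeV.
(pc)² = E² − (m₀c²)² = (471.7)² − (105.7)² = 2.113 × 10⁵ MeV², so pc = 459.7 MeV.
λ = hc/(pc) = 1240 MeV·fm / 459.7 MeV = 2.70 fm.

λ = 2.70 fm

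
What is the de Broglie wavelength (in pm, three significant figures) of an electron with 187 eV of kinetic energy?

λ = 89.7 pm

KE = 187 eV = 2.996 × 10⁻¹⁷ J.
p = √(2mKE) = √(2 × 9.109 × 10⁻³¹ × 2.996 × 10⁻¹⁷) = 7.388 × 10⁻²⁴ kg·m/s.
λ = h/p = 6.626 × 10⁻³⁴ / 7.388 × 10⁻²⁴ = 8.97 × 10⁻¹¹ m = 89.7 pm.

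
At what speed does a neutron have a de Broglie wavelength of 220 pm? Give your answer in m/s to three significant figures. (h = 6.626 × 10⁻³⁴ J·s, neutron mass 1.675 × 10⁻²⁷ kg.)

v = 1800 m/s

p = h/λ = 6.626 × 10⁻³⁴ / 2.200 × 10⁻¹⁰ = 3.012 × 10⁻²⁴ kg·m/s.
v = p/m = 3.012 × 10⁻²⁴ / 1.675 × 10⁻²⁷ = 1.80 × 10³ m/s = 1800 m/s.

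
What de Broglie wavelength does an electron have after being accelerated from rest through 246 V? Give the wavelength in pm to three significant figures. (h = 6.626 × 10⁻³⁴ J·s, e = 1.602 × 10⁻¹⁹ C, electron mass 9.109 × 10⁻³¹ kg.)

KE = eV = 1.602 × 10⁻¹⁹ × 246.0 = 3.941 × 10⁻¹⁷ J.
p = √(2mKE) = √(2 × 9.109 × 10⁻³¹ × 3.941 × 10⁻¹⁷) = 8.473 × 10⁻²⁴ kg·m/s.
λ = h/p = 6.626 × 10⁻³⁴ / 8.473 × 10⁻²⁴ = 7.82 × 10⁻¹¹ m = 78.2 pm.

λ = 78.2 pm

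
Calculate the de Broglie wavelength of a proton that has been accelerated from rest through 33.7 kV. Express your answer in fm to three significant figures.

λ = 156 fm

KE = eV = 1.602 × 10⁻¹⁹ × 3.370 × 10⁴ = 5.399 × 10⁻¹⁵ J.
p = √(2mKE) = √(2 × 1.673 × 10⁻²⁷ × 5.399 × 10⁻¹⁵) = 4.250 × 10⁻²¹ kg·m/s.
λ = h/p = 6.626 × 10⁻³⁴ / 4.250 × 10⁻²¹ = 1.56 × 10⁻¹³ m = 156 fm.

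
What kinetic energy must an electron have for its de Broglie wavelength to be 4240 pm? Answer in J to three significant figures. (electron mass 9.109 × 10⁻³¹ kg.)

p = h/λ = 6.626 × 10⁻³⁴ / 4.240 × 10⁻⁹ = 1.563 × 10⁻²⁵ kg·m/s.
KE = p²/(2m) = (1.563 × 10⁻²⁵)² / (2 × 9.109 × 10⁻³¹) = 1.341 × 10⁻²⁰ J = 1.34 × 10⁻²⁰ J.

KE = 1.34 × 10⁻²⁰ J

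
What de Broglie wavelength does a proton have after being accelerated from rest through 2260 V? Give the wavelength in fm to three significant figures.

λ = 602 fm

KE = eV = 1.602 × 10⁻¹⁹ × 2260 = 3.621 × 10⁻¹⁶ J.
p = √(2mKE) = √(2 × 1.673 × 10⁻²⁷ × 3.621 × 10⁻¹⁶) = 1.101 × 10⁻²¹ kg·m/s.
λ = h/p = 6.626 × 10⁻³⁴ / 1.101 × 10⁻²¹ = 6.02 × 10⁻¹³ m = 602 fm.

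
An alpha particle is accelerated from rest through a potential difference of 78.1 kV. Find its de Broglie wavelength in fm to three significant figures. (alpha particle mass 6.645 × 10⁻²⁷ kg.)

KE = 2eV = 2 × 1.602 × 10⁻¹⁹ × 7.810 × 10⁴ = 2.502 × 10⁻¹⁴ J.
p = √(2mKE) = √(2 × 6.645 × 10⁻²⁷ × 2.502 × 10⁻¹⁴) = 1.824 × 10⁻²⁰ kg·m/s.
λ = h/p = 6.626 × 10⁻³⁴ / 1.824 × 10⁻²⁰ = 3.63 × 10⁻¹⁴ m = 36.3 fm.

λ = 36.3 fm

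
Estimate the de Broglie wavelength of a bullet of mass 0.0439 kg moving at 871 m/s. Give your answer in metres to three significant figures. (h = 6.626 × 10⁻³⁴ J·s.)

λ = 1.73 × 10⁻³⁵ m

p = mv = 0.0439 × 871 = 3.824 × 10¹ kg·m/s.
λ = h/p = 6.626 × 10⁻³⁴ / 3.824 × 10¹ = 1.73 × 10⁻³⁵ m.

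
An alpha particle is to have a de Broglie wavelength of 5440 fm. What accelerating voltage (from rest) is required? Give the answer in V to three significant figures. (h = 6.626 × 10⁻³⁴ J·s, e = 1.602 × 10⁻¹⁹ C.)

V = 3.48 V

p = h/λ = 6.626 × 10⁻³⁴ / 5.440 × 10⁻¹² = 1.218 × 10⁻²² kg·m/s.
KE = p²/(2m) = 1.116 × 10⁻¹⁸ J.
V = KE/2e = 1.116 × 10⁻¹⁸ / (2 × 1.602 × 10⁻¹⁹) = 3.48 V.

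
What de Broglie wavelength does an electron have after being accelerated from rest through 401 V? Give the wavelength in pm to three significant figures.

KE = eV = 1.602 × 10⁻¹⁹ × 401.0 = 6.424 × 10⁻¹⁷ J.
p = √(2mKE) = √(2 × 9.109 × 10⁻³¹ × 6.424 × 10⁻¹⁷) = 1.082 × 10⁻²³ kg·m/s.
λ = h/p = 6.626 × 10⁻³⁴ / 1.082 × 10⁻²³ = 6.12 × 10⁻¹¹ m = 61.2 pm.

λ = 61.2 pm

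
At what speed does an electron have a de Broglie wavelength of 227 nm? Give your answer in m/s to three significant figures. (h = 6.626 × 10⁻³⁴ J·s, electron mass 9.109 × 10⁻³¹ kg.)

v = 3200 m/s

p = h/λ = 6.626 × 10⁻³⁴ / 2.270 × 10⁻⁷ = 2.919 × 10⁻²⁷ kg·m/s.
v = p/m = 2.919 × 10⁻²⁷ / 9.109 × 10⁻³¹ = 3.20 × 10³ m/s = 3200 m/s.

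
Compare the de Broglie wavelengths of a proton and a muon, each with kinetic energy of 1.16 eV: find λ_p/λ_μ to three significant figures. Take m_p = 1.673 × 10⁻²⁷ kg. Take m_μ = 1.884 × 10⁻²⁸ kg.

λ_p/λ_μ = 0.336

At fixed KE, p = √(2mKE) so λ = h/p ∝ 1/√m.
λ_p/λ_μ = √(m_μ/m_p) = √(1.884 × 10⁻²⁸/1.673 × 10⁻²⁷) = √(0.1126) = 0.336.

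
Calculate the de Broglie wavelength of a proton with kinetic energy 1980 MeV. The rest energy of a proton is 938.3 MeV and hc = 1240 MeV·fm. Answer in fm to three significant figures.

Total energy E = KE + m₀c² = 1980 + 938.3 = 2918.3 MeV.
(pc)² = E² − (m₀c²)² = (2918.3)² − (938.3)² = 7.636 × 10⁶ MeV², so pc = 2763 MeV.
λ = hc/(pc) = 1240 MeV·fm / 2763 MeV = 0.449 fm.

λ = 0.449 fm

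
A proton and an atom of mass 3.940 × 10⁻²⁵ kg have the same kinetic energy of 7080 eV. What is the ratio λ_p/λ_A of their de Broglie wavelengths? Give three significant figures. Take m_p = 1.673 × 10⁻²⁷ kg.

At fixed KE, p = √(2mKE) so λ = h/p ∝ 1/√m.
λ_p/λ_A = √(m_A/m_p) = √(3.940 × 10⁻²⁵/1.673 × 10⁻²⁷) = √(235.5) = 15.3.

λ_p/λ_A = 15.3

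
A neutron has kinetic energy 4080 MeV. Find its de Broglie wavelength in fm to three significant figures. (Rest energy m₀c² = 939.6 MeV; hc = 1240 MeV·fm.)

Total energy E = KE + m₀c² = 4080 + 939.6 = 5019.6 MeV.
(pc)² = E² − (m₀c²)² = (5019.6)² − (939.6)² = 2.431 × 10⁷ MeV², so pc = 4931 MeV.
λ = hc/(pc) = 1240 MeV·fm / 4931 MeV = 0.251 fm.

λ = 0.251 fm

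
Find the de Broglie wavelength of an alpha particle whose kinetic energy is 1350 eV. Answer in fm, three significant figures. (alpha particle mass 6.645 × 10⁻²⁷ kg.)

λ = 391 fm

KE = 1350 eV = 2.163 × 10⁻¹⁶ J.
p = √(2mKE) = √(2 × 6.645 × 10⁻²⁷ × 2.163 × 10⁻¹⁶) = 1.695 × 10⁻²¹ kg·m/s.
λ = h/p = 6.626 × 10⁻³⁴ / 1.695 × 10⁻²¹ = 3.91 × 10⁻¹³ m = 391 fm.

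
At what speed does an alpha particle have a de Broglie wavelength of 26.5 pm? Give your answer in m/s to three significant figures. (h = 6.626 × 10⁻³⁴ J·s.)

v = 3760 m/s

p = h/λ = 6.626 × 10⁻³⁴ / 2.650 × 10⁻¹¹ = 2.500 × 10⁻²³ kg·m/s.
v = p/m = 2.500 × 10⁻²³ / 6.645 × 10⁻²⁷ = 3.76 × 10³ m/s = 3760 m/s.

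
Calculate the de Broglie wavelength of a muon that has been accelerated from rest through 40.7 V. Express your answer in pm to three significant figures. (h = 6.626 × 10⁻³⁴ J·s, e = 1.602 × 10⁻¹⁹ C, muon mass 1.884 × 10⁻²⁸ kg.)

λ = 13.4 pm

KE = eV = 1.602 × 10⁻¹⁹ × 40.70 = 6.520 × 10⁻¹⁸ J.
p = √(2mKE) = √(2 × 1.884 × 10⁻²⁸ × 6.520 × 10⁻¹⁸) = 4.957 × 10⁻²³ kg·m/s.
λ = h/p = 6.626 × 10⁻³⁴ / 4.957 × 10⁻²³ = 1.34 × 10⁻¹¹ m = 13.4 pm.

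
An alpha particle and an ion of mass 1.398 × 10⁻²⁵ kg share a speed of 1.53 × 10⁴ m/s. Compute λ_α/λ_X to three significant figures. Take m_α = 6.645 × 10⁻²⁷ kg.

λ_α/λ_X = 21.0

At fixed v, p = mv so λ = h/(mv) ∝ 1/m.
λ_α/λ_X = m_X/m_α = 1.398 × 10⁻²⁵/6.645 × 10⁻²⁷ = 21.0.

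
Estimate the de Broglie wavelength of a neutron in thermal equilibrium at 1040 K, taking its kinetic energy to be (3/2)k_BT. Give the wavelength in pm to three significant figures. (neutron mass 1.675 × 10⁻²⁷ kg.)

KE = (3/2)k_BT = 1.5 × 1.381 × 10⁻²³ × 1040 = 2.154 × 10⁻²⁰ J.
p = √(2mKE) = √(2 × 1.675 × 10⁻²⁷ × 2.154 × 10⁻²⁰) = 8.495 × 10⁻²⁴ kg·m/s.
λ = h/p = 7.80 × 10⁻¹¹ m = 78.0 pm.

λ = 78.0 pm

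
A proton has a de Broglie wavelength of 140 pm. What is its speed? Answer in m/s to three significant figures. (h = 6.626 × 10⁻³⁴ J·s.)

v = 2830 m/s

p = h/λ = 6.626 × 10⁻³⁴ / 1.400 × 10⁻¹⁰ = 4.733 × 10⁻²⁴ kg·m/s.
v = p/m = 4.733 × 10⁻²⁴ / 1.673 × 10⁻²⁷ = 2.83 × 10³ m/s = 2830 m/s.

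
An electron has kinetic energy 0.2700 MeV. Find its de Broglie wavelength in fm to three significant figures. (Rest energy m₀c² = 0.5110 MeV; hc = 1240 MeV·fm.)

λ = 2100 fm

Total energy E = KE + m₀c² = 0.2700 + 0.5110 = 0.7810 MeV.
(pc)² = E² − (m₀c²)² = (0.7810)² − (0.5110)² = 0.3488 MeV², so pc = 0.5906 MeV.
λ = hc/(pc) = 1240 MeV·fm / 0.5906 MeV = 2100 fm.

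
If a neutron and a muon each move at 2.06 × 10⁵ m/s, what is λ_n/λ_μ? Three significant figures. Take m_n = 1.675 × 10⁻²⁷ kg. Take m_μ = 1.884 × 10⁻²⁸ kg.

At fixed v, p = mv so λ = h/(mv) ∝ 1/m.
λ_n/λ_μ = m_μ/m_n = 1.884 × 10⁻²⁸/1.675 × 10⁻²⁷ = 0.112.

λ_n/λ_μ = 0.112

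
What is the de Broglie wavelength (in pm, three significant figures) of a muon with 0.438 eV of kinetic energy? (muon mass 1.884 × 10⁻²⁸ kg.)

KE = 0.438 eV = 7.017 × 10⁻²⁰ J.
p = √(2mKE) = √(2 × 1.884 × 10⁻²⁸ × 7.017 × 10⁻²⁰) = 5.142 × 10⁻²⁴ kg·m/s.
λ = h/p = 6.626 × 10⁻³⁴ / 5.142 × 10⁻²⁴ = 1.29 × 10⁻¹⁰ m = 129 pm.

λ = 129 pm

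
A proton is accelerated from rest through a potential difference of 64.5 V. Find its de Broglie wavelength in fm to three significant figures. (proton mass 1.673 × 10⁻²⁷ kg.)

λ = 3560 fm

KE = eV = 1.602 × 10⁻¹⁹ × 64.50 = 1.033 × 10⁻¹⁷ J.
p = √(2mKE) = √(2 × 1.673 × 10⁻²⁷ × 1.033 × 10⁻¹⁷) = 1.859 × 10⁻²² kg·m/s.
λ = h/p = 6.626 × 10⁻³⁴ / 1.859 × 10⁻²² = 3.56 × 10⁻¹² m = 3560 fm.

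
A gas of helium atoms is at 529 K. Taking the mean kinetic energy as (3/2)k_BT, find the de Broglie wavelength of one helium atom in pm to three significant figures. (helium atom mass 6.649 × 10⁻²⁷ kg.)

λ = 54.9 pm

KE = (3/2)k_BT = 1.5 × 1.381 × 10⁻²³ × 529 = 1.096 × 10⁻²⁰ J.
p = √(2mKE) = √(2 × 6.649 × 10⁻²⁷ × 1.096 × 10⁻²⁰) = 1.207 × 10⁻²³ kg·m/s.
λ = h/p = 5.49 × 10⁻¹¹ m = 54.9 pm.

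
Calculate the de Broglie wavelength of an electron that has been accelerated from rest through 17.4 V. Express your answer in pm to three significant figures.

λ = 294 pm

KE = eV = 1.602 × 10⁻¹⁹ × 17.40 = 2.787 × 10⁻¹⁸ J.
p = √(2mKE) = √(2 × 9.109 × 10⁻³¹ × 2.787 × 10⁻¹⁸) = 2.253 × 10⁻²⁴ kg·m/s.
λ = h/p = 6.626 × 10⁻³⁴ / 2.253 × 10⁻²⁴ = 2.94 × 10⁻¹⁰ m = 294 pm.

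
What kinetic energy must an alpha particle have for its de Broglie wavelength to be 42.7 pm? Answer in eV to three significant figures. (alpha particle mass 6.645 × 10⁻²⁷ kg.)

KE = 0.113 eV

p = h/λ = 6.626 × 10⁻³⁴ / 4.270 × 10⁻¹¹ = 1.552 × 10⁻²³ kg·m/s.
KE = p²/(2m) = (1.552 × 10⁻²³)² / (2 × 6.645 × 10⁻²⁷) = 1.812 × 10⁻²⁰ J = 0.113 eV.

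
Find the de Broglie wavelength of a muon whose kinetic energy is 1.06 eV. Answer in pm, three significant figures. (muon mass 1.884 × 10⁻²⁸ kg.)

KE = 1.06 eV = 1.698 × 10⁻¹⁹ J.
p = √(2mKE) = √(2 × 1.884 × 10⁻²⁸ × 1.698 × 10⁻¹⁹) = 7.999 × 10⁻²⁴ kg·m/s.
λ = h/p = 6.626 × 10⁻³⁴ / 7.999 × 10⁻²⁴ = 8.28 × 10⁻¹¹ m = 82.8 pm.

λ = 82.8 pm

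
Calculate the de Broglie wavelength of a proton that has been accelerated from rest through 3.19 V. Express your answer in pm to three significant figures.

λ = 16.0 pm

KE = eV = 1.602 × 10⁻¹⁹ × 3.190 = 5.110 × 10⁻¹⁹ J.
p = √(2mKE) = √(2 × 1.673 × 10⁻²⁷ × 5.110 × 10⁻¹⁹) = 4.135 × 10⁻²³ kg·m/s.
λ = h/p = 6.626 × 10⁻³⁴ / 4.135 × 10⁻²³ = 1.60 × 10⁻¹¹ m = 16.0 pm.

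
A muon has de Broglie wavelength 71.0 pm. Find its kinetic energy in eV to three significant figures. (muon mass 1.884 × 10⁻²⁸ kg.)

p = h/λ = 6.626 × 10⁻³⁴ / 7.100 × 10⁻¹¹ = 9.332 × 10⁻²⁴ kg·m/s.
KE = p²/(2m) = (9.332 × 10⁻²⁴)² / (2 × 1.884 × 10⁻²⁸) = 2.311 × 10⁻¹⁹ J = 1.44 eV.

KE = 1.44 eV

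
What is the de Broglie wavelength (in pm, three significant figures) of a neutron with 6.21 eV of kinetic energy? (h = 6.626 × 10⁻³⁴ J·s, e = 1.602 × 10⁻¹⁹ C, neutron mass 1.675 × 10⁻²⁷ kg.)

λ = 11.5 pm

KE = 6.21 eV = 9.948 × 10⁻¹⁹ J.
p = √(2mKE) = √(2 × 1.675 × 10⁻²⁷ × 9.948 × 10⁻¹⁹) = 5.773 × 10⁻²³ kg·m/s.
λ = h/p = 6.626 × 10⁻³⁴ / 5.773 × 10⁻²³ = 1.15 × 10⁻¹¹ m = 11.5 pm.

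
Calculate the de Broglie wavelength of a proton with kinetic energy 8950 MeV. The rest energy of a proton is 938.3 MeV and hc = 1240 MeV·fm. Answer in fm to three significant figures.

λ = 0.126 fm

Total energy E = KE + m₀c² = 8950 + 938.3 = 9888.3 MeV.
(pc)² = E² − (m₀c²)² = (9888.3)² − (938.3)² = 9.690 × 10⁷ MeV², so pc = 9844 MeV.
λ = hc/(pc) = 1240 MeV·fm / 9844 MeV = 0.126 fm.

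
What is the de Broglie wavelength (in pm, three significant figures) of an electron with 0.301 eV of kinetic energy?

KE = 0.301 eV = 4.822 × 10⁻²⁰ J.
p = √(2mKE) = √(2 × 9.109 × 10⁻³¹ × 4.822 × 10⁻²⁰) = 2.964 × 10⁻²⁵ kg·m/s.
λ = h/p = 6.626 × 10⁻³⁴ / 2.964 × 10⁻²⁵ = 2.24 × 10⁻⁹ m = 2240 pm.

λ = 2240 pm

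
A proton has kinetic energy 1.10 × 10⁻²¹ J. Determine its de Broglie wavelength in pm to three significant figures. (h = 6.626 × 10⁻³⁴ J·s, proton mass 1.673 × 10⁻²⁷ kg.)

p = √(2mKE) = √(2 × 1.673 × 10⁻²⁷ × 1.100 × 10⁻²¹) = 1.918 × 10⁻²⁴ kg·m/s.
λ = h/p = 6.626 × 10⁻³⁴ / 1.918 × 10⁻²⁴ = 3.45 × 10⁻¹⁰ m = 345 pm.

λ = 345 pm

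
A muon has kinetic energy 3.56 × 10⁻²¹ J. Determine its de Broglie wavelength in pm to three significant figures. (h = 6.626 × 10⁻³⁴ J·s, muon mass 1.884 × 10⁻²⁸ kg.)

p = √(2mKE) = √(2 × 1.884 × 10⁻²⁸ × 3.560 × 10⁻²¹) = 1.158 × 10⁻²⁴ kg·m/s.
λ = h/p = 6.626 × 10⁻³⁴ / 1.158 × 10⁻²⁴ = 5.72 × 10⁻¹⁰ m = 572 pm.

λ = 572 pm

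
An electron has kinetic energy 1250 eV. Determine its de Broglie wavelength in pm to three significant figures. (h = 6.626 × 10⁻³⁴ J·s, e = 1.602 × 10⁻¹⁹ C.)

λ = 34.7 pm

KE = 1250 eV = 2.003 × 10⁻¹⁶ J.
p = √(2mKE) = √(2 × 9.109 × 10⁻³¹ × 2.003 × 10⁻¹⁶) = 1.910 × 10⁻²³ kg·m/s.
λ = h/p = 6.626 × 10⁻³⁴ / 1.910 × 10⁻²³ = 3.47 × 10⁻¹¹ m = 34.7 pm.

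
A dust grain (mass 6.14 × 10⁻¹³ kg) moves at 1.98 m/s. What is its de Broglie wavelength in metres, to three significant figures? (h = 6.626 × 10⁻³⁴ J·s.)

p = mv = 6.14 × 10⁻¹³ × 1.98 = 1.216 × 10⁻¹² kg·m/s.
λ = h/p = 6.626 × 10⁻³⁴ / 1.216 × 10⁻¹² = 5.45 × 10⁻²² m.

λ = 5.45 × 10⁻²² m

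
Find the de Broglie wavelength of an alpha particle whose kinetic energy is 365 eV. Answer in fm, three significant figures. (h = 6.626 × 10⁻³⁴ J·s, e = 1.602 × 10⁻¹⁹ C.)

λ = 752 fm

KE = 365 eV = 5.847 × 10⁻¹⁷ J.
p = √(2mKE) = √(2 × 6.645 × 10⁻²⁷ × 5.847 × 10⁻¹⁷) = 8.815 × 10⁻²² kg·m/s.
λ = h/p = 6.626 × 10⁻³⁴ / 8.815 × 10⁻²² = 7.52 × 10⁻¹³ m = 752 fm.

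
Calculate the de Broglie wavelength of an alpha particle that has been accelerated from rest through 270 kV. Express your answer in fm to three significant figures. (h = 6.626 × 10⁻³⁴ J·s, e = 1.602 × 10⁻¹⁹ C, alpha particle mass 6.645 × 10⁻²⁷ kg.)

λ = 19.5 fm

KE = 2eV = 2 × 1.602 × 10⁻¹⁹ × 2.700 × 10⁵ = 8.651 × 10⁻¹⁴ J.
p = √(2mKE) = √(2 × 6.645 × 10⁻²⁷ × 8.651 × 10⁻¹⁴) = 3.391 × 10⁻²⁰ kg·m/s.
λ = h/p = 6.626 × 10⁻³⁴ / 3.391 × 10⁻²⁰ = 1.95 × 10⁻¹⁴ m = 19.5 fm.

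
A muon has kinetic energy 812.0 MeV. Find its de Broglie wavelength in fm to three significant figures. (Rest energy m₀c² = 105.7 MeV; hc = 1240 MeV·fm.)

Total energy E = KE + m₀c² = 812.0 + 105.7 = 917.7 MeV.
(pc)² = E² − (m₀c²)² = (917.7)² − (105.7)² = 8.310 × 10⁵ MeV², so pc = 911.6 MeV.
λ = hc/(pc) = 1240 MeV·fm / 911.6 MeV = 1.36 fm.

λ = 1.36 fm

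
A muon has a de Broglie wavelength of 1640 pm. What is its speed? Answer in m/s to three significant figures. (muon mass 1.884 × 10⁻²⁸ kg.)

v = 2140 m/s

p = h/λ = 6.626 × 10⁻³⁴ / 1.640 × 10⁻⁹ = 4.040 × 10⁻²⁵ kg·m/s.
v = p/m = 4.040 × 10⁻²⁵ / 1.884 × 10⁻²⁸ = 2.14 × 10³ m/s = 2140 m/s.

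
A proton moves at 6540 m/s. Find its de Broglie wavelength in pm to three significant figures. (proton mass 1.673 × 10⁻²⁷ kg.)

λ = 60.6 pm

p = mv = 1.673 × 10⁻²⁷ × 6540 = 1.094 × 10⁻²³ kg·m/s.
λ = h/p = 6.626 × 10⁻³⁴ / 1.094 × 10⁻²³ = 6.06 × 10⁻¹¹ m = 60.6 pm.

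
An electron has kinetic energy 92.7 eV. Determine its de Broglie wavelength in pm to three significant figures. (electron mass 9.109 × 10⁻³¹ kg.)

λ = 127 pm

KE = 92.7 eV = 1.485 × 10⁻¹⁷ J.
p = √(2mKE) = √(2 × 9.109 × 10⁻³¹ × 1.485 × 10⁻¹⁷) = 5.201 × 10⁻²⁴ kg·m/s.
λ = h/p = 6.626 × 10⁻³⁴ / 5.201 × 10⁻²⁴ = 1.27 × 10⁻¹⁰ m = 127 pm.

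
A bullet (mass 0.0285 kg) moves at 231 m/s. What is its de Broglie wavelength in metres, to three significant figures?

p = mv = 0.0285 × 231 = 6.584 kg·m/s.
λ = h/p = 6.626 × 10⁻³⁴ / 6.584 = 1.01 × 10⁻³⁴ m.

λ = 1.01 × 10⁻³⁴ m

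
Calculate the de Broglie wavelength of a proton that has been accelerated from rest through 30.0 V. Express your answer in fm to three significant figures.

λ = 5230 fm

KE = eV = 1.602 × 10⁻¹⁹ × 30.00 = 4.806 × 10⁻¹⁸ J.
p = √(2mKE) = √(2 × 1.673 × 10⁻²⁷ × 4.806 × 10⁻¹⁸) = 1.268 × 10⁻²² kg·m/s.
λ = h/p = 6.626 × 10⁻³⁴ / 1.268 × 10⁻²² = 5.23 × 10⁻¹² m = 5230 fm.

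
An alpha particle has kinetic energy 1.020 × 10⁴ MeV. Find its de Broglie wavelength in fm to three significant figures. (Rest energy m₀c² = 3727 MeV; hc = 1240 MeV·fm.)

Total energy E = KE + m₀c² = 1.020 × 10⁴ + 3727 = 13927 MeV.
(pc)² = E² − (m₀c²)² = (13927)² − (3727)² = 1.801 × 10⁸ MeV², so pc = 1.342 × 10⁴ MeV.
λ = hc/(pc) = 1240 MeV·fm / 1.342 × 10⁴ MeV = 0.0924 fm.

λ = 0.0924 fm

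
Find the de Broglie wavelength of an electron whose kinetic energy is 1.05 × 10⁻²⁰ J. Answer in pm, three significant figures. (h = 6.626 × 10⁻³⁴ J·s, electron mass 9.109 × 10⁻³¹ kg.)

λ = 4790 pm

p = √(2mKE) = √(2 × 9.109 × 10⁻³¹ × 1.050 × 10⁻²⁰) = 1.383 × 10⁻²⁵ kg·m/s.
λ = h/p = 6.626 × 10⁻³⁴ / 1.383 × 10⁻²⁵ = 4.79 × 10⁻⁹ m = 4790 pm.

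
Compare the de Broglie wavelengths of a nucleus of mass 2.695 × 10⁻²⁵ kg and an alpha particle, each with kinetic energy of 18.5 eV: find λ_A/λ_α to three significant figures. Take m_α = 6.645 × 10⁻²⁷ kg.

At fixed KE, p = √(2mKE) so λ = h/p ∝ 1/√m.
λ_A/λ_α = √(m_α/m_A) = √(6.645 × 10⁻²⁷/2.695 × 10⁻²⁵) = √(0.02466) = 0.157.

λ_A/λ_α = 0.157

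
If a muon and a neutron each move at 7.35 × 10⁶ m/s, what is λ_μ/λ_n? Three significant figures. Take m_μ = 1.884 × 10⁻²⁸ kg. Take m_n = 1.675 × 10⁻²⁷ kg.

At fixed v, p = mv so λ = h/(mv) ∝ 1/m.
λ_μ/λ_n = m_n/m_μ = 1.675 × 10⁻²⁷/1.884 × 10⁻²⁸ = 8.89.

λ_μ/λ_n = 8.89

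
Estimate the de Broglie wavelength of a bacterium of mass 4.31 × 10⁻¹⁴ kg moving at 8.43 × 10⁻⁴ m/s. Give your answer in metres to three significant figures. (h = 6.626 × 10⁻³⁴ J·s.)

p = mv = 4.31 × 10⁻¹⁴ × 8.43 × 10⁻⁴ = 3.633 × 10⁻¹⁷ kg·m/s.
λ = h/p = 6.626 × 10⁻³⁴ / 3.633 × 10⁻¹⁷ = 1.82 × 10⁻¹⁷ m.

λ = 1.82 × 10⁻¹⁷ m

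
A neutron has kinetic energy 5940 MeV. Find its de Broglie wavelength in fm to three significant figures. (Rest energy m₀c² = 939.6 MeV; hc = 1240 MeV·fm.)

λ = 0.182 fm

Total energy E = KE + m₀c² = 5940 + 939.6 = 6879.6 MeV.
(pc)² = E² − (m₀c²)² = (6879.6)² − (939.6)² = 4.645 × 10⁷ MeV², so pc = 6815 MeV.
λ = hc/(pc) = 1240 MeV·fm / 6815 MeV = 0.182 fm.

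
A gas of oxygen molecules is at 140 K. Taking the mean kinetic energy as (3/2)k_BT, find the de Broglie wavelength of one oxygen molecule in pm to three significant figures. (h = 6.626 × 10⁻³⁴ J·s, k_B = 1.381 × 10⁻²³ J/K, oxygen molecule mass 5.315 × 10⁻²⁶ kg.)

λ = 37.7 pm

KE = (3/2)k_BT = 1.5 × 1.381 × 10⁻²³ × 140 = 2.900 × 10⁻²¹ J.
p = √(2mKE) = √(2 × 5.315 × 10⁻²⁶ × 2.900 × 10⁻²¹) = 1.756 × 10⁻²³ kg·m/s.
λ = h/p = 3.77 × 10⁻¹¹ m = 37.7 pm.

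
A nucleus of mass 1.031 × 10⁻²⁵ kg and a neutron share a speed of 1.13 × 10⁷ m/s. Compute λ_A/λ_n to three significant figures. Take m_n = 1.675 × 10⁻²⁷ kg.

At fixed v, p = mv so λ = h/(mv) ∝ 1/m.
λ_A/λ_n = m_n/m_A = 1.675 × 10⁻²⁷/1.031 × 10⁻²⁵ = 0.0162.

λ_A/λ_n = 0.0162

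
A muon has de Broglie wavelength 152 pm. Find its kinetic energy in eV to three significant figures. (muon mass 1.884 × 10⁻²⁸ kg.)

p = h/λ = 6.626 × 10⁻³⁴ / 1.520 × 10⁻¹⁰ = 4.359 × 10⁻²⁴ kg·m/s.
KE = p²/(2m) = (4.359 × 10⁻²⁴)² / (2 × 1.884 × 10⁻²⁸) = 5.043 × 10⁻²⁰ J = 0.315 eV.

KE = 0.315 eV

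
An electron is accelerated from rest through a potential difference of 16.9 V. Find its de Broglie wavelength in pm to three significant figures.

λ = 298 pm

KE = eV = 1.602 × 10⁻¹⁹ × 16.90 = 2.707 × 10⁻¹⁸ J.
p = √(2mKE) = √(2 × 9.109 × 10⁻³¹ × 2.707 × 10⁻¹⁸) = 2.221 × 10⁻²⁴ kg·m/s.
λ = h/p = 6.626 × 10⁻³⁴ / 2.221 × 10⁻²⁴ = 2.98 × 10⁻¹⁰ m = 298 pm.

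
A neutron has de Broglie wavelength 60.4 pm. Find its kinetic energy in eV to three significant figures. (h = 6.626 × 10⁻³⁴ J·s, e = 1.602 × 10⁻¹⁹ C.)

KE = 0.224 eV

p = h/λ = 6.626 × 10⁻³⁴ / 6.040 × 10⁻¹¹ = 1.097 × 10⁻²³ kg·m/s.
KE = p²/(2m) = (1.097 × 10⁻²³)² / (2 × 1.675 × 10⁻²⁷) = 3.592 × 10⁻²⁰ J = 0.224 eV.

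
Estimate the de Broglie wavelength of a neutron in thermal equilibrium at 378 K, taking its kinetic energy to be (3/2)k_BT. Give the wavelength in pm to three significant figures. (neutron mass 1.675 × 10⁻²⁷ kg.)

KE = (3/2)k_BT = 1.5 × 1.381 × 10⁻²³ × 378 = 7.830 × 10⁻²¹ J.
p = √(2mKE) = √(2 × 1.675 × 10⁻²⁷ × 7.830 × 10⁻²¹) = 5.122 × 10⁻²⁴ kg·m/s.
λ = h/p = 1.29 × 10⁻¹⁰ m = 129 pm.

λ = 129 pm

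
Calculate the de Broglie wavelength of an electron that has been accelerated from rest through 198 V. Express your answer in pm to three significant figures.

λ = 87.2 pm

KE = eV = 1.602 × 10⁻¹⁹ × 198.0 = 3.172 × 10⁻¹⁷ J.
p = √(2mKE) = √(2 × 9.109 × 10⁻³¹ × 3.172 × 10⁻¹⁷) = 7.602 × 10⁻²⁴ kg·m/s.
λ = h/p = 6.626 × 10⁻³⁴ / 7.602 × 10⁻²⁴ = 8.72 × 10⁻¹¹ m = 87.2 pm.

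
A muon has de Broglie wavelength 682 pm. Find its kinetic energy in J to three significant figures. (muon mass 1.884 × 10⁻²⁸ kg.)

p = h/λ = 6.626 × 10⁻³⁴ / 6.820 × 10⁻¹⁰ = 9.716 × 10⁻²⁵ kg·m/s.
KE = p²/(2m) = (9.716 × 10⁻²⁵)² / (2 × 1.884 × 10⁻²⁸) = 2.505 × 10⁻²¹ J = 2.51 × 10⁻²¹ J.

KE = 2.51 × 10⁻²¹ J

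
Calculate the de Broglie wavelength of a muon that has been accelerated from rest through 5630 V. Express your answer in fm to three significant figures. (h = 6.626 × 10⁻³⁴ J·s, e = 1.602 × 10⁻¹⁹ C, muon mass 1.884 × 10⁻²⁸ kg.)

λ = 1140 fm

KE = eV = 1.602 × 10⁻¹⁹ × 5630 = 9.019 × 10⁻¹⁶ J.
p = √(2mKE) = √(2 × 1.884 × 10⁻²⁸ × 9.019 × 10⁻¹⁶) = 5.830 × 10⁻²² kg·m/s.
λ = h/p = 6.626 × 10⁻³⁴ / 5.830 × 10⁻²² = 1.14 × 10⁻¹² m = 1140 fm.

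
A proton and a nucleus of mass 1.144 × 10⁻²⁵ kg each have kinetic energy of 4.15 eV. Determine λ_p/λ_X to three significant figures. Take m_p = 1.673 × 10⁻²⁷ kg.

λ_p/λ_X = 8.27

At fixed KE, p = √(2mKE) so λ = h/p ∝ 1/√m.
λ_p/λ_X = √(m_X/m_p) = √(1.144 × 10⁻²⁵/1.673 × 10⁻²⁷) = √(68.38) = 8.27.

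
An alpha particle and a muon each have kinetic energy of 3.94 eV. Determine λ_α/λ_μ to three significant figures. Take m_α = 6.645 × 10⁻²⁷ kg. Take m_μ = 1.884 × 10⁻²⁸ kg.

λ_α/λ_μ = 0.168

At fixed KE, p = √(2mKE) so λ = h/p ∝ 1/√m.
λ_α/λ_μ = √(m_μ/m_α) = √(1.884 × 10⁻²⁸/6.645 × 10⁻²⁷) = √(0.02835) = 0.168.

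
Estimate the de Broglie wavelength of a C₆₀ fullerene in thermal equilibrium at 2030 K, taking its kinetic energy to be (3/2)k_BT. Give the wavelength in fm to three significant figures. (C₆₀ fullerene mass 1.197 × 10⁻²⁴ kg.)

KE = (3/2)k_BT = 1.5 × 1.381 × 10⁻²³ × 2030 = 4.205 × 10⁻²⁰ J.
p = √(2mKE) = √(2 × 1.197 × 10⁻²⁴ × 4.205 × 10⁻²⁰) = 3.173 × 10⁻²² kg·m/s.
λ = h/p = 2.09 × 10⁻¹² m = 2090 fm.

λ = 2090 fm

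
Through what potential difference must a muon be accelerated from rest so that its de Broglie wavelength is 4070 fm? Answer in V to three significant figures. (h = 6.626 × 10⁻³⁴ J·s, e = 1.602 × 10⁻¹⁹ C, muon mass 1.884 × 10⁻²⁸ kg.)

p = h/λ = 6.626 × 10⁻³⁴ / 4.070 × 10⁻¹² = 1.628 × 10⁻²² kg·m/s.
KE = p²/(2m) = 7.034 × 10⁻¹⁷ J.
V = KE/e = 7.034 × 10⁻¹⁷ / (1.602 × 10⁻¹⁹) = 439 V.

V = 439 V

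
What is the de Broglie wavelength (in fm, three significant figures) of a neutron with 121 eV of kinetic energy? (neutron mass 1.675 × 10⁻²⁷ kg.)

KE = 121 eV = 1.938 × 10⁻¹⁷ J.
p = √(2mKE) = √(2 × 1.675 × 10⁻²⁷ × 1.938 × 10⁻¹⁷) = 2.548 × 10⁻²² kg·m/s.
λ = h/p = 6.626 × 10⁻³⁴ / 2.548 × 10⁻²² = 2.60 × 10⁻¹² m = 2600 fm.

λ = 2600 fm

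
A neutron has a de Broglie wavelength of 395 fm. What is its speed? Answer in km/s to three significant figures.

p = h/λ = 6.626 × 10⁻³⁴ / 3.950 × 10⁻¹³ = 1.677 × 10⁻²¹ kg·m/s.
v = p/m = 1.677 × 10⁻²¹ / 1.675 × 10⁻²⁷ = 1.00 × 10⁶ m/s = 1000 km/s.

v = 1000 km/s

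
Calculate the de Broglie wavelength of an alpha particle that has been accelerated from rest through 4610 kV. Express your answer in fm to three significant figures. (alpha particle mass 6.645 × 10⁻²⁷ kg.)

KE = 2eV = 2 × 1.602 × 10⁻¹⁹ × 4.610 × 10⁶ = 1.477 × 10⁻¹² J.
p = √(2mKE) = √(2 × 6.645 × 10⁻²⁷ × 1.477 × 10⁻¹²) = 1.401 × 10⁻¹⁹ kg·m/s.
λ = h/p = 6.626 × 10⁻³⁴ / 1.401 × 10⁻¹⁹ = 4.73 × 10⁻¹⁵ m = 4.73 fm.

λ = 4.73 fm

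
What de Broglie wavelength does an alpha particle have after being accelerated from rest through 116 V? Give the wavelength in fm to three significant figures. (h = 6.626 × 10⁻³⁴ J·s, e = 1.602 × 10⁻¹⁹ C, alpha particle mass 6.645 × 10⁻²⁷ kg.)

KE = 2eV = 2 × 1.602 × 10⁻¹⁹ × 116.0 = 3.717 × 10⁻¹⁷ J.
p = √(2mKE) = √(2 × 6.645 × 10⁻²⁷ × 3.717 × 10⁻¹⁷) = 7.028 × 10⁻²² kg·m/s.
λ = h/p = 6.626 × 10⁻³⁴ / 7.028 × 10⁻²² = 9.43 × 10⁻¹³ m = 943 fm.

λ = 943 fm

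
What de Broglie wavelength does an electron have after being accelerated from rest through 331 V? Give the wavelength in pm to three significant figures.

KE = eV = 1.602 × 10⁻¹⁹ × 331.0 = 5.303 × 10⁻¹⁷ J.
p = √(2mKE) = √(2 × 9.109 × 10⁻³¹ × 5.303 × 10⁻¹⁷) = 9.829 × 10⁻²⁴ kg·m/s.
λ = h/p = 6.626 × 10⁻³⁴ / 9.829 × 10⁻²⁴ = 6.74 × 10⁻¹¹ m = 67.4 pm.

λ = 67.4 pm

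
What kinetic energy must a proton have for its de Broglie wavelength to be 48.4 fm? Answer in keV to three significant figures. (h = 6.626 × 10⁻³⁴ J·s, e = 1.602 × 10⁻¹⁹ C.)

KE = 350 keV

p = h/λ = 6.626 × 10⁻³⁴ / 4.840 × 10⁻¹⁴ = 1.369 × 10⁻²⁰ kg·m/s.
KE = p²/(2m) = (1.369 × 10⁻²⁰)² / (2 × 1.673 × 10⁻²⁷) = 5.601 × 10⁻¹⁴ J = 350 keV.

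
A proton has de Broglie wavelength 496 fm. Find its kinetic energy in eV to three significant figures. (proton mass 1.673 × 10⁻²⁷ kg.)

KE = 3330 eV

p = h/λ = 6.626 × 10⁻³⁴ / 4.960 × 10⁻¹³ = 1.336 × 10⁻²¹ kg·m/s.
KE = p²/(2m) = (1.336 × 10⁻²¹)² / (2 × 1.673 × 10⁻²⁷) = 5.334 × 10⁻¹⁶ J = 3330 eV.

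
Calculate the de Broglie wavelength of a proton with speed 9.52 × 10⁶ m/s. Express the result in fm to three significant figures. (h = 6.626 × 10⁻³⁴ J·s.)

λ = 41.6 fm

p = mv = 1.673 × 10⁻²⁷ × 9.52 × 10⁶ = 1.593 × 10⁻²⁰ kg·m/s.
λ = h/p = 6.626 × 10⁻³⁴ / 1.593 × 10⁻²⁰ = 4.16 × 10⁻¹⁴ m = 41.6 fm.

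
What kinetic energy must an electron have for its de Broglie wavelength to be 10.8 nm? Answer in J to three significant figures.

KE = 2.07 × 10⁻²¹ J

p = h/λ = 6.626 × 10⁻³⁴ / 1.080 × 10⁻⁸ = 6.135 × 10⁻²⁶ kg·m/s.
KE = p²/(2m) = (6.135 × 10⁻²⁶)² / (2 × 9.109 × 10⁻³¹) = 2.066 × 10⁻²¹ J = 2.07 × 10⁻²¹ J.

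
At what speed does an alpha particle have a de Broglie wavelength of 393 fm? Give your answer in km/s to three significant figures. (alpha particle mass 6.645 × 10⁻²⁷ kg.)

p = h/λ = 6.626 × 10⁻³⁴ / 3.930 × 10⁻¹³ = 1.686 × 10⁻²¹ kg·m/s.
v = p/m = 1.686 × 10⁻²¹ / 6.645 × 10⁻²⁷ = 2.54 × 10⁵ m/s = 254 km/s.

v = 254 km/s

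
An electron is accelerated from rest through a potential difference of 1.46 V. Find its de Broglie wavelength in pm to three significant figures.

λ = 1020 pm

KE = eV = 1.602 × 10⁻¹⁹ × 1.460 = 2.339 × 10⁻¹⁹ J.
p = √(2mKE) = √(2 × 9.109 × 10⁻³¹ × 2.339 × 10⁻¹⁹) = 6.528 × 10⁻²⁵ kg·m/s.
λ = h/p = 6.626 × 10⁻³⁴ / 6.528 × 10⁻²⁵ = 1.02 × 10⁻⁹ m = 1020 pm.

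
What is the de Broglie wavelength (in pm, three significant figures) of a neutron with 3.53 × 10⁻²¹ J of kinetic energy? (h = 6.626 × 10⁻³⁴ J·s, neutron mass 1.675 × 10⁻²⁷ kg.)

p = √(2mKE) = √(2 × 1.675 × 10⁻²⁷ × 3.530 × 10⁻²¹) = 3.439 × 10⁻²⁴ kg·m/s.
λ = h/p = 6.626 × 10⁻³⁴ / 3.439 × 10⁻²⁴ = 1.93 × 10⁻¹⁰ m = 193 pm.

λ = 193 pm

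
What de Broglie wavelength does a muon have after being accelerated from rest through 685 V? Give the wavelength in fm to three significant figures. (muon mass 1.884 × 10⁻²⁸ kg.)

KE = eV = 1.602 × 10⁻¹⁹ × 685.0 = 1.097 × 10⁻¹⁶ J.
p = √(2mKE) = √(2 × 1.884 × 10⁻²⁸ × 1.097 × 10⁻¹⁶) = 2.033 × 10⁻²² kg·m/s.
λ = h/p = 6.626 × 10⁻³⁴ / 2.033 × 10⁻²² = 3.26 × 10⁻¹² m = 3260 fm.

λ = 3260 fm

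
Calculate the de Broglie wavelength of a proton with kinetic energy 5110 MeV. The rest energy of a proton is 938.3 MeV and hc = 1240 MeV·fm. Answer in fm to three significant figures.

λ = 0.208 fm

Total energy E = KE + m₀c² = 5110 + 938.3 = 6048.3 MeV.
(pc)² = E² − (m₀c²)² = (6048.3)² − (938.3)² = 3.570 × 10⁷ MeV², so pc = 5975 MeV.
λ = hc/(pc) = 1240 MeV·fm / 5975 MeV = 0.208 fm.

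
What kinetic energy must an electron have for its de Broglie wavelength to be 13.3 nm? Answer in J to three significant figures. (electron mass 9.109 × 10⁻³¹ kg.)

KE = 1.36 × 10⁻²¹ J

p = h/λ = 6.626 × 10⁻³⁴ / 1.330 × 10⁻⁸ = 4.982 × 10⁻²⁶ kg·m/s.
KE = p²/(2m) = (4.982 × 10⁻²⁶)² / (2 × 9.109 × 10⁻³¹) = 1.362 × 10⁻²¹ J = 1.36 × 10⁻²¹ J.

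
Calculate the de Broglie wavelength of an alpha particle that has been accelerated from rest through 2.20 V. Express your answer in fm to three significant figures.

KE = 2eV = 2 × 1.602 × 10⁻¹⁹ × 2.200 = 7.049 × 10⁻¹⁹ J.
p = √(2mKE) = √(2 × 6.645 × 10⁻²⁷ × 7.049 × 10⁻¹⁹) = 9.679 × 10⁻²³ kg·m/s.
λ = h/p = 6.626 × 10⁻³⁴ / 9.679 × 10⁻²³ = 6.85 × 10⁻¹² m = 6850 fm.

λ = 6850 fm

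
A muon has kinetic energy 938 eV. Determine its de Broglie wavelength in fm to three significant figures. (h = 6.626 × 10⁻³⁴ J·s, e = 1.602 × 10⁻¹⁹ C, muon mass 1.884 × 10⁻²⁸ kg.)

KE = 938 eV = 1.503 × 10⁻¹⁶ J.
p = √(2mKE) = √(2 × 1.884 × 10⁻²⁸ × 1.503 × 10⁻¹⁶) = 2.380 × 10⁻²² kg·m/s.
λ = h/p = 6.626 × 10⁻³⁴ / 2.380 × 10⁻²² = 2.78 × 10⁻¹² m = 2780 fm.

λ = 2780 fm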